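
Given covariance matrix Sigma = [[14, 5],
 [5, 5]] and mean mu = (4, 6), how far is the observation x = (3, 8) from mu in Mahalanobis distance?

Step 1 — centre the observation: (x - mu) = (-1, 2).

Step 2 — invert Sigma. det(Sigma) = 14·5 - (5)² = 45.
  Sigma^{-1} = (1/det) · [[d, -b], [-b, a]] = [[0.1111, -0.1111],
 [-0.1111, 0.3111]].

Step 3 — form the quadratic (x - mu)^T · Sigma^{-1} · (x - mu):
  Sigma^{-1} · (x - mu) = (-0.3333, 0.7333).
  (x - mu)^T · [Sigma^{-1} · (x - mu)] = (-1)·(-0.3333) + (2)·(0.7333) = 1.8.

Step 4 — take square root: d = √(1.8) ≈ 1.3416.

d(x, mu) = √(1.8) ≈ 1.3416


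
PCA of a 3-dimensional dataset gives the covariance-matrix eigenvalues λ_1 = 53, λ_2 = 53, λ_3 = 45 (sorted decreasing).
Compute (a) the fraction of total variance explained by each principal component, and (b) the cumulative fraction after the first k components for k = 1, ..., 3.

Step 1 — total variance = trace(Sigma) = Σ λ_i = 53 + 53 + 45 = 151.

Step 2 — fraction explained by component i = λ_i / Σ λ:
  PC1: 53/151 = 0.351
  PC2: 53/151 = 0.351
  PC3: 45/151 = 0.298

Step 3 — cumulative fraction after k components = (λ_1 + ... + λ_k) / Σ λ:
  k = 1: 53/151 = 0.351
  k = 2: (53 + 53)/151 = 106/151 = 0.702
  k = 3: (53 + 53 + 45)/151 = 151/151 = 1

Summary (fraction, with percent):

explained: PC1 0.351 (35.1%), PC2 0.351 (35.1%), PC3 0.298 (29.8%);  cumulative: 0.351, 0.702, 1


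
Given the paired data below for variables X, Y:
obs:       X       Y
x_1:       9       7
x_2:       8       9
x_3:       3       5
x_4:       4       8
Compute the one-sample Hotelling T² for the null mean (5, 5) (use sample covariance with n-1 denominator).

Step 1 — sample mean vector:
  mean(X) = (9 + 8 + 3 + 4) / 4 = 24/4 = 6
  mean(Y) = (7 + 9 + 5 + 8) / 4 = 29/4 = 7.25
  x̄ = (6, 7.25),  deviation x̄ - mu_0 = (6, 7.25) - (5, 5) = (1, 2.25).

Step 2 — sample covariance matrix, S[i,j] = (1/(n-1)) · Σ_k (x_{k,i} - mean_i) · (x_{k,j} - mean_j), divisor n-1 = 3:
  S[X,X] = ((3)·(3) + (2)·(2) + (-3)·(-3) + (-2)·(-2)) / 3 = 26/3 = 8.6667
  S[X,Y] = ((3)·(-0.25) + (2)·(1.75) + (-3)·(-2.25) + (-2)·(0.75)) / 3 = 8/3 = 2.6667
  S[Y,Y] = ((-0.25)·(-0.25) + (1.75)·(1.75) + (-2.25)·(-2.25) + (0.75)·(0.75)) / 3 = 8.75/3 = 2.9167
  S = [[8.6667, 2.6667],
 [2.6667, 2.9167]].

Step 3 — invert S. det(S) = 8.6667·2.9167 - (2.6667)² = 18.1667.
  S^{-1} = (1/det) · [[d, -b], [-b, a]] = [[0.1606, -0.1468],
 [-0.1468, 0.4771]].

Step 4 — quadratic form (x̄ - mu_0)^T · S^{-1} · (x̄ - mu_0):
  S^{-1} · (x̄ - mu_0) = (-0.1697, 0.9266),
  (x̄ - mu_0)^T · [...] = (1)·(-0.1697) + (2.25)·(0.9266) = 1.9151.

Step 5 — scale by n: T² = 4 · 1.9151 = 7.6606.

T² ≈ 7.6606


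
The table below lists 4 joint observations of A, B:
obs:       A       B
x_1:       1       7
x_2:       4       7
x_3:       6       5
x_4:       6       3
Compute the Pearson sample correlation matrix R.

Step 1 — column means:
  mean(A) = (1 + 4 + 6 + 6) / 4 = 17/4 = 4.25
  mean(B) = (7 + 7 + 5 + 3) / 4 = 22/4 = 5.5

Step 2 — sample variances and covariances s[i,j] = (1/(n-1)) · Σ_k (x_{k,i} - mean_i) · (x_{k,j} - mean_j), with n-1 = 3:
  s[A,A] = ((-3.25)·(-3.25) + (-0.25)·(-0.25) + (1.75)·(1.75) + (1.75)·(1.75)) / 3 = 16.75/3 = 5.5833
  s[A,B] = ((-3.25)·(1.5) + (-0.25)·(1.5) + (1.75)·(-0.5) + (1.75)·(-2.5)) / 3 = -10.5/3 = -3.5
  s[B,B] = ((1.5)·(1.5) + (1.5)·(1.5) + (-0.5)·(-0.5) + (-2.5)·(-2.5)) / 3 = 11/3 = 3.6667
  Sample standard deviations s_i = √(s[i,i]):
  s(A) = √(5.5833) = 2.3629
  s(B) = √(3.6667) = 1.9149

Step 3 — r_{ij} = s_{ij} / (s_i · s_j):
  r[A,A] = 1 (diagonal).
  r[A,B] = -3.5 / (2.3629 · 1.9149) = -3.5 / 4.5246 = -0.7735
  r[B,B] = 1 (diagonal).

R is symmetric with unit diagonal. Assembling:

R = [[1, -0.7735],
 [-0.7735, 1]]


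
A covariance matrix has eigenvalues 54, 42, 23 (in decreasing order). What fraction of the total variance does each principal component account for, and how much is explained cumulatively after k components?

Step 1 — total variance = trace(Sigma) = Σ λ_i = 54 + 42 + 23 = 119.

Step 2 — fraction explained by component i = λ_i / Σ λ:
  PC1: 54/119 = 0.4538
  PC2: 42/119 = 0.3529
  PC3: 23/119 = 0.1933

Step 3 — cumulative fraction after k components = (λ_1 + ... + λ_k) / Σ λ:
  k = 1: 54/119 = 0.4538
  k = 2: (54 + 42)/119 = 96/119 = 0.8067
  k = 3: (54 + 42 + 23)/119 = 119/119 = 1

Summary (fraction, with percent):

explained: PC1 0.4538 (45.38%), PC2 0.3529 (35.29%), PC3 0.1933 (19.33%);  cumulative: 0.4538, 0.8067, 1


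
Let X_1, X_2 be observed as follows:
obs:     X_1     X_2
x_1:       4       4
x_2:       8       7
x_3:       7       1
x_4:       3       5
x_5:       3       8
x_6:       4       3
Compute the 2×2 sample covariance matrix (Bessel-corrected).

Step 1 — column means:
  mean(X_1) = (4 + 8 + 7 + 3 + 3 + 4) / 6 = 29/6 = 4.8333
  mean(X_2) = (4 + 7 + 1 + 5 + 8 + 3) / 6 = 28/6 = 4.6667

Step 2 — sample covariance S[i,j] = (1/(n-1)) · Σ_k (x_{k,i} - mean_i) · (x_{k,j} - mean_j), with n-1 = 5.
  S[X_1,X_1] = ((-0.8333)·(-0.8333) + (3.1667)·(3.1667) + (2.1667)·(2.1667) + (-1.8333)·(-1.8333) + (-1.8333)·(-1.8333) + (-0.8333)·(-0.8333)) / 5 = 22.8333/5 = 4.5667
  S[X_1,X_2] = ((-0.8333)·(-0.6667) + (3.1667)·(2.3333) + (2.1667)·(-3.6667) + (-1.8333)·(0.3333) + (-1.8333)·(3.3333) + (-0.8333)·(-1.6667)) / 5 = -5.3333/5 = -1.0667
  S[X_2,X_2] = ((-0.6667)·(-0.6667) + (2.3333)·(2.3333) + (-3.6667)·(-3.6667) + (0.3333)·(0.3333) + (3.3333)·(3.3333) + (-1.6667)·(-1.6667)) / 5 = 33.3333/5 = 6.6667

S is symmetric (S[j,i] = S[i,j]). Assembling:

S = [[4.5667, -1.0667],
 [-1.0667, 6.6667]]


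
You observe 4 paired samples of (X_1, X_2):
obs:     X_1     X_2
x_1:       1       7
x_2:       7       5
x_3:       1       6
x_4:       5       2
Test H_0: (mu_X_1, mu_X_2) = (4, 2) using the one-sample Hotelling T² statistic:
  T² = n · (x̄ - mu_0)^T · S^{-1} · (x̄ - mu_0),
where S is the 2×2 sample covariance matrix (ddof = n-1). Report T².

Step 1 — sample mean vector:
  mean(X_1) = (1 + 7 + 1 + 5) / 4 = 14/4 = 3.5
  mean(X_2) = (7 + 5 + 6 + 2) / 4 = 20/4 = 5
  x̄ = (3.5, 5),  deviation x̄ - mu_0 = (3.5, 5) - (4, 2) = (-0.5, 3).

Step 2 — sample covariance matrix, S[i,j] = (1/(n-1)) · Σ_k (x_{k,i} - mean_i) · (x_{k,j} - mean_j), divisor n-1 = 3:
  S[X_1,X_1] = ((-2.5)·(-2.5) + (3.5)·(3.5) + (-2.5)·(-2.5) + (1.5)·(1.5)) / 3 = 27/3 = 9
  S[X_1,X_2] = ((-2.5)·(2) + (3.5)·(0) + (-2.5)·(1) + (1.5)·(-3)) / 3 = -12/3 = -4
  S[X_2,X_2] = ((2)·(2) + (0)·(0) + (1)·(1) + (-3)·(-3)) / 3 = 14/3 = 4.6667
  S = [[9, -4],
 [-4, 4.6667]].

Step 3 — invert S. det(S) = 9·4.6667 - (-4)² = 26.
  S^{-1} = (1/det) · [[d, -b], [-b, a]] = [[0.1795, 0.1538],
 [0.1538, 0.3462]].

Step 4 — quadratic form (x̄ - mu_0)^T · S^{-1} · (x̄ - mu_0):
  S^{-1} · (x̄ - mu_0) = (0.3718, 0.9615),
  (x̄ - mu_0)^T · [...] = (-0.5)·(0.3718) + (3)·(0.9615) = 2.6987.

Step 5 — scale by n: T² = 4 · 2.6987 = 10.7949.

T² ≈ 10.7949


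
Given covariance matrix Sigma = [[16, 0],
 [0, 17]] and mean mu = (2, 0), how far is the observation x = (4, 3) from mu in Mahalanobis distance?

Step 1 — centre the observation: (x - mu) = (2, 3).

Step 2 — invert Sigma. det(Sigma) = 16·17 - (0)² = 272.
  Sigma^{-1} = (1/det) · [[d, -b], [-b, a]] = [[0.0625, 0],
 [0, 0.0588]].

Step 3 — form the quadratic (x - mu)^T · Sigma^{-1} · (x - mu):
  Sigma^{-1} · (x - mu) = (0.125, 0.1765).
  (x - mu)^T · [Sigma^{-1} · (x - mu)] = (2)·(0.125) + (3)·(0.1765) = 0.7794.

Step 4 — take square root: d = √(0.7794) ≈ 0.8828.

d(x, mu) = √(0.7794) ≈ 0.8828


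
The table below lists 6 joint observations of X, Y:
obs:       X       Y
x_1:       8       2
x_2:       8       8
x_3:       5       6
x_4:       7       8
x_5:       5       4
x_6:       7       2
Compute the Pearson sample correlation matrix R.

Step 1 — column means:
  mean(X) = (8 + 8 + 5 + 7 + 5 + 7) / 6 = 40/6 = 6.6667
  mean(Y) = (2 + 8 + 6 + 8 + 4 + 2) / 6 = 30/6 = 5

Step 2 — sample variances and covariances s[i,j] = (1/(n-1)) · Σ_k (x_{k,i} - mean_i) · (x_{k,j} - mean_j), with n-1 = 5:
  s[X,X] = ((1.3333)·(1.3333) + (1.3333)·(1.3333) + (-1.6667)·(-1.6667) + (0.3333)·(0.3333) + (-1.6667)·(-1.6667) + (0.3333)·(0.3333)) / 5 = 9.3333/5 = 1.8667
  s[X,Y] = ((1.3333)·(-3) + (1.3333)·(3) + (-1.6667)·(1) + (0.3333)·(3) + (-1.6667)·(-1) + (0.3333)·(-3)) / 5 = 0/5 = 0
  s[Y,Y] = ((-3)·(-3) + (3)·(3) + (1)·(1) + (3)·(3) + (-1)·(-1) + (-3)·(-3)) / 5 = 38/5 = 7.6
  Sample standard deviations s_i = √(s[i,i]):
  s(X) = √(1.8667) = 1.3663
  s(Y) = √(7.6) = 2.7568

Step 3 — r_{ij} = s_{ij} / (s_i · s_j):
  r[X,X] = 1 (diagonal).
  r[X,Y] = 0 / (1.3663 · 2.7568) = 0 / 3.7665 = 0
  r[Y,Y] = 1 (diagonal).

R is symmetric with unit diagonal. Assembling:

R = [[1, 0],
 [0, 1]]


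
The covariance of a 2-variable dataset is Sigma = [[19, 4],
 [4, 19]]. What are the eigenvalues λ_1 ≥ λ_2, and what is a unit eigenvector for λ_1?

Step 1 — characteristic polynomial of 2×2 Sigma:
  det(Sigma - λI) = λ² - trace · λ + det = 0.
  trace = 19 + 19 = 38, det = 19·19 - (4)² = 345.
Step 2 — discriminant:
  Δ = trace² - 4·det = 1444 - 1380 = 64.
Step 3 — eigenvalues:
  λ = (trace ± √Δ)/2 = (38 ± 8)/2,
  λ_1 = 23,  λ_2 = 15.

Step 4 — unit eigenvector for λ_1: solve (Sigma - λ_1 I)v = 0. First row:
  (19 - 23)·v_x + (4)·v_y = 0, i.e. (-4)·v_x + (4)·v_y = 0,
  so v ∝ (b, λ_1 - a) = (4, 4) = u.
  ||u|| = √((4)² + (4)²) = √(32) ≈ 5.6569,
  v_1 = u/||u|| ≈ (0.7071, 0.7071) (||v_1|| = 1).

λ_1 = 23,  λ_2 = 15;  v_1 ≈ (0.7071, 0.7071)


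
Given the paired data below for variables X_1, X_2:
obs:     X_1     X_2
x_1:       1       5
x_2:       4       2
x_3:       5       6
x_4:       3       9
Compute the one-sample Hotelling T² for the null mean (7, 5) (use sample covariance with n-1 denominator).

Step 1 — sample mean vector:
  mean(X_1) = (1 + 4 + 5 + 3) / 4 = 13/4 = 3.25
  mean(X_2) = (5 + 2 + 6 + 9) / 4 = 22/4 = 5.5
  x̄ = (3.25, 5.5),  deviation x̄ - mu_0 = (3.25, 5.5) - (7, 5) = (-3.75, 0.5).

Step 2 — sample covariance matrix, S[i,j] = (1/(n-1)) · Σ_k (x_{k,i} - mean_i) · (x_{k,j} - mean_j), divisor n-1 = 3:
  S[X_1,X_1] = ((-2.25)·(-2.25) + (0.75)·(0.75) + (1.75)·(1.75) + (-0.25)·(-0.25)) / 3 = 8.75/3 = 2.9167
  S[X_1,X_2] = ((-2.25)·(-0.5) + (0.75)·(-3.5) + (1.75)·(0.5) + (-0.25)·(3.5)) / 3 = -1.5/3 = -0.5
  S[X_2,X_2] = ((-0.5)·(-0.5) + (-3.5)·(-3.5) + (0.5)·(0.5) + (3.5)·(3.5)) / 3 = 25/3 = 8.3333
  S = [[2.9167, -0.5],
 [-0.5, 8.3333]].

Step 3 — invert S. det(S) = 2.9167·8.3333 - (-0.5)² = 24.0556.
  S^{-1} = (1/det) · [[d, -b], [-b, a]] = [[0.3464, 0.0208],
 [0.0208, 0.1212]].

Step 4 — quadratic form (x̄ - mu_0)^T · S^{-1} · (x̄ - mu_0):
  S^{-1} · (x̄ - mu_0) = (-1.2887, -0.0173),
  (x̄ - mu_0)^T · [...] = (-3.75)·(-1.2887) + (0.5)·(-0.0173) = 4.8239.

Step 5 — scale by n: T² = 4 · 4.8239 = 19.2956.

T² ≈ 19.2956


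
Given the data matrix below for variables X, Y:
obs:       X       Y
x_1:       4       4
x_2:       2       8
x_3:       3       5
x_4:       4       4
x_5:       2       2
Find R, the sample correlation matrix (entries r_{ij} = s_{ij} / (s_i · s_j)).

Step 1 — column means:
  mean(X) = (4 + 2 + 3 + 4 + 2) / 5 = 15/5 = 3
  mean(Y) = (4 + 8 + 5 + 4 + 2) / 5 = 23/5 = 4.6

Step 2 — sample variances and covariances s[i,j] = (1/(n-1)) · Σ_k (x_{k,i} - mean_i) · (x_{k,j} - mean_j), with n-1 = 4:
  s[X,X] = ((1)·(1) + (-1)·(-1) + (0)·(0) + (1)·(1) + (-1)·(-1)) / 4 = 4/4 = 1
  s[X,Y] = ((1)·(-0.6) + (-1)·(3.4) + (0)·(0.4) + (1)·(-0.6) + (-1)·(-2.6)) / 4 = -2/4 = -0.5
  s[Y,Y] = ((-0.6)·(-0.6) + (3.4)·(3.4) + (0.4)·(0.4) + (-0.6)·(-0.6) + (-2.6)·(-2.6)) / 4 = 19.2/4 = 4.8
  Sample standard deviations s_i = √(s[i,i]):
  s(X) = √(1) = 1
  s(Y) = √(4.8) = 2.1909

Step 3 — r_{ij} = s_{ij} / (s_i · s_j):
  r[X,X] = 1 (diagonal).
  r[X,Y] = -0.5 / (1 · 2.1909) = -0.5 / 2.1909 = -0.2282
  r[Y,Y] = 1 (diagonal).

R is symmetric with unit diagonal. Assembling:

R = [[1, -0.2282],
 [-0.2282, 1]]


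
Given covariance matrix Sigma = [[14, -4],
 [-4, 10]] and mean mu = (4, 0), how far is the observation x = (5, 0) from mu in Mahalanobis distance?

Step 1 — centre the observation: (x - mu) = (1, 0).

Step 2 — invert Sigma. det(Sigma) = 14·10 - (-4)² = 124.
  Sigma^{-1} = (1/det) · [[d, -b], [-b, a]] = [[0.0806, 0.0323],
 [0.0323, 0.1129]].

Step 3 — form the quadratic (x - mu)^T · Sigma^{-1} · (x - mu):
  Sigma^{-1} · (x - mu) = (0.0806, 0.0323).
  (x - mu)^T · [Sigma^{-1} · (x - mu)] = (1)·(0.0806) + (0)·(0.0323) = 0.0806.

Step 4 — take square root: d = √(0.0806) ≈ 0.284.

d(x, mu) = √(0.0806) ≈ 0.284


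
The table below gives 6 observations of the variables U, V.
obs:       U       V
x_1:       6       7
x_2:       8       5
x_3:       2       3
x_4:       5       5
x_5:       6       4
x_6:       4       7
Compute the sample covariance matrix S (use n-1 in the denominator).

Step 1 — column means:
  mean(U) = (6 + 8 + 2 + 5 + 6 + 4) / 6 = 31/6 = 5.1667
  mean(V) = (7 + 5 + 3 + 5 + 4 + 7) / 6 = 31/6 = 5.1667

Step 2 — sample covariance S[i,j] = (1/(n-1)) · Σ_k (x_{k,i} - mean_i) · (x_{k,j} - mean_j), with n-1 = 5.
  S[U,U] = ((0.8333)·(0.8333) + (2.8333)·(2.8333) + (-3.1667)·(-3.1667) + (-0.1667)·(-0.1667) + (0.8333)·(0.8333) + (-1.1667)·(-1.1667)) / 5 = 20.8333/5 = 4.1667
  S[U,V] = ((0.8333)·(1.8333) + (2.8333)·(-0.1667) + (-3.1667)·(-2.1667) + (-0.1667)·(-0.1667) + (0.8333)·(-1.1667) + (-1.1667)·(1.8333)) / 5 = 4.8333/5 = 0.9667
  S[V,V] = ((1.8333)·(1.8333) + (-0.1667)·(-0.1667) + (-2.1667)·(-2.1667) + (-0.1667)·(-0.1667) + (-1.1667)·(-1.1667) + (1.8333)·(1.8333)) / 5 = 12.8333/5 = 2.5667

S is symmetric (S[j,i] = S[i,j]). Assembling:

S = [[4.1667, 0.9667],
 [0.9667, 2.5667]]


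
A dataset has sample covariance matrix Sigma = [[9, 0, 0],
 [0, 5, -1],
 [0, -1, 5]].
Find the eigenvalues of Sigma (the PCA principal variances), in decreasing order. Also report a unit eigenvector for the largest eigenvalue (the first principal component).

Step 1 — characteristic polynomial p(λ) = det(λI - Sigma) = λ³ - tr·λ² + c_1·λ - det, where tr = trace, c_1 = sum of the principal 2×2 minors, det = det(Sigma):
  tr = 9 + 5 + 5 = 19,
  c_1 = (9·5 - (0)²) + (9·5 - (0)²) + (5·5 - (-1)²) = 45 + 45 + 24 = 114,
  det = 9·(5·5 - (-1)²) - (0)·((0)·5 - (-1)·(0)) + (0)·((0)·(-1) - 5·(0)) = 9·(24) - (0)·(0) + (0)·(0) = 216.
  So p(λ) = λ³ - 19λ² + 114λ - 216.
Step 2 — look for an integer root (rational root theorem: any rational root is an integer divisor of 216). Testing λ = 4:
  p(4) = 64 - 304 + 456 - 216 = 0  ✓
  Dividing out (λ - 4): p(λ) = (λ - 4)(λ² - 15λ + 54).
Step 3 — remaining eigenvalues from the quadratic λ² - 15λ + 54 = 0:
  Δ = 15² - 4·54 = 225 - 216 = 9,  λ = (15 ± √9)/2 = (15 ± 3)/2 = 9 or 6.
  Sorted: λ_1 = 9,  λ_2 = 6,  λ_3 = 4  (check: sum = 19 = tr ✓).

Step 4 — unit eigenvector for λ_1 = 9: v spans the null space of (Sigma - λ_1 I), whose rows are
  r_1 = (0, 0, 0),  r_2 = (0, -4, -1),  r_3 = (0, -1, -4).
  v is orthogonal to every row, so take v ∝ r_2 × r_3 = ((-4)·(-4) - (-1)·(-1), (-1)·(0) - (0)·(-4), (0)·(-1) - (-4)·(0)) = (15, 0, 0).
  Rescale (divide by 15): u = (1, 0, 0).
  ||u|| = √((1)² + (0)² + (0)²) = √(1) = 1,  v_1 = u/||u|| ≈ (1, 0, 0) (||v_1|| = 1).

λ_1 = 9,  λ_2 = 6,  λ_3 = 4;  v_1 ≈ (1, 0, 0)


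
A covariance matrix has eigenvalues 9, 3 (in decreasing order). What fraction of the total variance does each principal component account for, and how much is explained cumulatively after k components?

Step 1 — total variance = trace(Sigma) = Σ λ_i = 9 + 3 = 12.

Step 2 — fraction explained by component i = λ_i / Σ λ:
  PC1: 9/12 = 0.75
  PC2: 3/12 = 0.25

Step 3 — cumulative fraction after k components = (λ_1 + ... + λ_k) / Σ λ:
  k = 1: 9/12 = 0.75
  k = 2: (9 + 3)/12 = 12/12 = 1

Summary (fraction, with percent):

explained: PC1 0.75 (75%), PC2 0.25 (25%);  cumulative: 0.75, 1


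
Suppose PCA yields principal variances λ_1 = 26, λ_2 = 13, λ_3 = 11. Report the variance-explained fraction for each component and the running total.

Step 1 — total variance = trace(Sigma) = Σ λ_i = 26 + 13 + 11 = 50.

Step 2 — fraction explained by component i = λ_i / Σ λ:
  PC1: 26/50 = 0.52
  PC2: 13/50 = 0.26
  PC3: 11/50 = 0.22

Step 3 — cumulative fraction after k components = (λ_1 + ... + λ_k) / Σ λ:
  k = 1: 26/50 = 0.52
  k = 2: (26 + 13)/50 = 39/50 = 0.78
  k = 3: (26 + 13 + 11)/50 = 50/50 = 1

Summary (fraction, with percent):

explained: PC1 0.52 (52%), PC2 0.26 (26%), PC3 0.22 (22%);  cumulative: 0.52, 0.78, 1


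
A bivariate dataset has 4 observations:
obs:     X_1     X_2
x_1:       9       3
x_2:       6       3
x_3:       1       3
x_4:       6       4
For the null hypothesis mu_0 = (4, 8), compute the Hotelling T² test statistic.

Step 1 — sample mean vector:
  mean(X_1) = (9 + 6 + 1 + 6) / 4 = 22/4 = 5.5
  mean(X_2) = (3 + 3 + 3 + 4) / 4 = 13/4 = 3.25
  x̄ = (5.5, 3.25),  deviation x̄ - mu_0 = (5.5, 3.25) - (4, 8) = (1.5, -4.75).

Step 2 — sample covariance matrix, S[i,j] = (1/(n-1)) · Σ_k (x_{k,i} - mean_i) · (x_{k,j} - mean_j), divisor n-1 = 3:
  S[X_1,X_1] = ((3.5)·(3.5) + (0.5)·(0.5) + (-4.5)·(-4.5) + (0.5)·(0.5)) / 3 = 33/3 = 11
  S[X_1,X_2] = ((3.5)·(-0.25) + (0.5)·(-0.25) + (-4.5)·(-0.25) + (0.5)·(0.75)) / 3 = 0.5/3 = 0.1667
  S[X_2,X_2] = ((-0.25)·(-0.25) + (-0.25)·(-0.25) + (-0.25)·(-0.25) + (0.75)·(0.75)) / 3 = 0.75/3 = 0.25
  S = [[11, 0.1667],
 [0.1667, 0.25]].

Step 3 — invert S. det(S) = 11·0.25 - (0.1667)² = 2.7222.
  S^{-1} = (1/det) · [[d, -b], [-b, a]] = [[0.0918, -0.0612],
 [-0.0612, 4.0408]].

Step 4 — quadratic form (x̄ - mu_0)^T · S^{-1} · (x̄ - mu_0):
  S^{-1} · (x̄ - mu_0) = (0.4286, -19.2857),
  (x̄ - mu_0)^T · [...] = (1.5)·(0.4286) + (-4.75)·(-19.2857) = 92.25.

Step 5 — scale by n: T² = 4 · 92.25 = 369.

T² ≈ 369


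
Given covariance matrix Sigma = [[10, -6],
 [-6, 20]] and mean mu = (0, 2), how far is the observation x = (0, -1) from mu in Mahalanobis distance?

Step 1 — centre the observation: (x - mu) = (0, -3).

Step 2 — invert Sigma. det(Sigma) = 10·20 - (-6)² = 164.
  Sigma^{-1} = (1/det) · [[d, -b], [-b, a]] = [[0.122, 0.0366],
 [0.0366, 0.061]].

Step 3 — form the quadratic (x - mu)^T · Sigma^{-1} · (x - mu):
  Sigma^{-1} · (x - mu) = (-0.1098, -0.1829).
  (x - mu)^T · [Sigma^{-1} · (x - mu)] = (0)·(-0.1098) + (-3)·(-0.1829) = 0.5488.

Step 4 — take square root: d = √(0.5488) ≈ 0.7408.

d(x, mu) = √(0.5488) ≈ 0.7408


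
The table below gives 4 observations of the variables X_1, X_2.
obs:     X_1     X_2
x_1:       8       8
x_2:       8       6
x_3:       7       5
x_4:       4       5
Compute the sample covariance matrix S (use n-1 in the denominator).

Step 1 — column means:
  mean(X_1) = (8 + 8 + 7 + 4) / 4 = 27/4 = 6.75
  mean(X_2) = (8 + 6 + 5 + 5) / 4 = 24/4 = 6

Step 2 — sample covariance S[i,j] = (1/(n-1)) · Σ_k (x_{k,i} - mean_i) · (x_{k,j} - mean_j), with n-1 = 3.
  S[X_1,X_1] = ((1.25)·(1.25) + (1.25)·(1.25) + (0.25)·(0.25) + (-2.75)·(-2.75)) / 3 = 10.75/3 = 3.5833
  S[X_1,X_2] = ((1.25)·(2) + (1.25)·(0) + (0.25)·(-1) + (-2.75)·(-1)) / 3 = 5/3 = 1.6667
  S[X_2,X_2] = ((2)·(2) + (0)·(0) + (-1)·(-1) + (-1)·(-1)) / 3 = 6/3 = 2

S is symmetric (S[j,i] = S[i,j]). Assembling:

S = [[3.5833, 1.6667],
 [1.6667, 2]]


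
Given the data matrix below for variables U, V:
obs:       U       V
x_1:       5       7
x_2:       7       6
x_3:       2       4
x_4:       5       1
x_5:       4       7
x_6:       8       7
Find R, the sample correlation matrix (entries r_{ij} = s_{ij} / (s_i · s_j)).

Step 1 — column means:
  mean(U) = (5 + 7 + 2 + 5 + 4 + 8) / 6 = 31/6 = 5.1667
  mean(V) = (7 + 6 + 4 + 1 + 7 + 7) / 6 = 32/6 = 5.3333

Step 2 — sample variances and covariances s[i,j] = (1/(n-1)) · Σ_k (x_{k,i} - mean_i) · (x_{k,j} - mean_j), with n-1 = 5:
  s[U,U] = ((-0.1667)·(-0.1667) + (1.8333)·(1.8333) + (-3.1667)·(-3.1667) + (-0.1667)·(-0.1667) + (-1.1667)·(-1.1667) + (2.8333)·(2.8333)) / 5 = 22.8333/5 = 4.5667
  s[U,V] = ((-0.1667)·(1.6667) + (1.8333)·(0.6667) + (-3.1667)·(-1.3333) + (-0.1667)·(-4.3333) + (-1.1667)·(1.6667) + (2.8333)·(1.6667)) / 5 = 8.6667/5 = 1.7333
  s[V,V] = ((1.6667)·(1.6667) + (0.6667)·(0.6667) + (-1.3333)·(-1.3333) + (-4.3333)·(-4.3333) + (1.6667)·(1.6667) + (1.6667)·(1.6667)) / 5 = 29.3333/5 = 5.8667
  Sample standard deviations s_i = √(s[i,i]):
  s(U) = √(4.5667) = 2.137
  s(V) = √(5.8667) = 2.4221

Step 3 — r_{ij} = s_{ij} / (s_i · s_j):
  r[U,U] = 1 (diagonal).
  r[U,V] = 1.7333 / (2.137 · 2.4221) = 1.7333 / 5.176 = 0.3349
  r[V,V] = 1 (diagonal).

R is symmetric with unit diagonal. Assembling:

R = [[1, 0.3349],
 [0.3349, 1]]


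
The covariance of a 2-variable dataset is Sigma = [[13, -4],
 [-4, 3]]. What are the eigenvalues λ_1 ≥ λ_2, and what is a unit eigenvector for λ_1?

Step 1 — characteristic polynomial of 2×2 Sigma:
  det(Sigma - λI) = λ² - trace · λ + det = 0.
  trace = 13 + 3 = 16, det = 13·3 - (-4)² = 23.
Step 2 — discriminant:
  Δ = trace² - 4·det = 256 - 92 = 164.
Step 3 — eigenvalues:
  λ = (trace ± √Δ)/2 = (16 ± 12.8062)/2,
  λ_1 = 14.4031,  λ_2 = 1.5969.

Step 4 — unit eigenvector for λ_1: solve (Sigma - λ_1 I)v = 0. First row:
  (13 - 14.4031)·v_x + (-4)·v_y = 0, i.e. (-1.4031)·v_x + (-4)·v_y = 0,
  so v ∝ (b, λ_1 - a) = (-4, 1.4031); multiply by -1 so the first entry is positive: u = (4, -1.4031).
  ||u|| = √((4)² + (-1.4031)²) = √(17.9688) ≈ 4.239,
  v_1 = u/||u|| ≈ (0.9436, -0.331) (||v_1|| = 1).

λ_1 = 14.4031,  λ_2 = 1.5969;  v_1 ≈ (0.9436, -0.331)


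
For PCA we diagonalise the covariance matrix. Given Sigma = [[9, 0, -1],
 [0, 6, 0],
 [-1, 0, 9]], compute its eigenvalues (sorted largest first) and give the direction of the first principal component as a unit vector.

Step 1 — characteristic polynomial p(λ) = det(λI - Sigma) = λ³ - tr·λ² + c_1·λ - det, where tr = trace, c_1 = sum of the principal 2×2 minors, det = det(Sigma):
  tr = 9 + 6 + 9 = 24,
  c_1 = (9·6 - (0)²) + (9·9 - (-1)²) + (6·9 - (0)²) = 54 + 80 + 54 = 188,
  det = 9·(6·9 - (0)²) - (0)·((0)·9 - (0)·(-1)) + (-1)·((0)·(0) - 6·(-1)) = 9·(54) - (0)·(0) + (-1)·(6) = 480.
  So p(λ) = λ³ - 24λ² + 188λ - 480.
Step 2 — look for an integer root (rational root theorem: any rational root is an integer divisor of 480). Testing λ = 6:
  p(6) = 216 - 864 + 1128 - 480 = 0  ✓
  Dividing out (λ - 6): p(λ) = (λ - 6)(λ² - 18λ + 80).
Step 3 — remaining eigenvalues from the quadratic λ² - 18λ + 80 = 0:
  Δ = 18² - 4·80 = 324 - 320 = 4,  λ = (18 ± √4)/2 = (18 ± 2)/2 = 10 or 8.
  Sorted: λ_1 = 10,  λ_2 = 8,  λ_3 = 6  (check: sum = 24 = tr ✓).

Step 4 — unit eigenvector for λ_1 = 10: v spans the null space of (Sigma - λ_1 I), whose rows are
  r_1 = (-1, 0, -1),  r_2 = (0, -4, 0),  r_3 = (-1, 0, -1).
  v is orthogonal to every row, so take v ∝ r_1 × r_2 = ((0)·(0) - (-1)·(-4), (-1)·(0) - (-1)·(0), (-1)·(-4) - (0)·(0)) = (-4, 0, 4).
  Rescale (divide by 4; multiply by -1 so the first nonzero entry is positive): u = (1, 0, -1).
  ||u|| = √((1)² + (0)² + (-1)²) = √(2) ≈ 1.4142,  v_1 = u/||u|| ≈ (0.7071, 0, -0.7071) (||v_1|| = 1).

λ_1 = 10,  λ_2 = 8,  λ_3 = 6;  v_1 ≈ (0.7071, 0, -0.7071)


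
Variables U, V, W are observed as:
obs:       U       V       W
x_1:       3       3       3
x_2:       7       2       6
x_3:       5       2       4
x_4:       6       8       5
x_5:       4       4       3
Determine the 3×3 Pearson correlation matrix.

Step 1 — column means:
  mean(U) = (3 + 7 + 5 + 6 + 4) / 5 = 25/5 = 5
  mean(V) = (3 + 2 + 2 + 8 + 4) / 5 = 19/5 = 3.8
  mean(W) = (3 + 6 + 4 + 5 + 3) / 5 = 21/5 = 4.2

Step 2 — sample variances and covariances s[i,j] = (1/(n-1)) · Σ_k (x_{k,i} - mean_i) · (x_{k,j} - mean_j), with n-1 = 4:
  s[U,U] = ((-2)·(-2) + (2)·(2) + (0)·(0) + (1)·(1) + (-1)·(-1)) / 4 = 10/4 = 2.5
  s[U,V] = ((-2)·(-0.8) + (2)·(-1.8) + (0)·(-1.8) + (1)·(4.2) + (-1)·(0.2)) / 4 = 2/4 = 0.5
  s[U,W] = ((-2)·(-1.2) + (2)·(1.8) + (0)·(-0.2) + (1)·(0.8) + (-1)·(-1.2)) / 4 = 8/4 = 2
  s[V,V] = ((-0.8)·(-0.8) + (-1.8)·(-1.8) + (-1.8)·(-1.8) + (4.2)·(4.2) + (0.2)·(0.2)) / 4 = 24.8/4 = 6.2
  s[V,W] = ((-0.8)·(-1.2) + (-1.8)·(1.8) + (-1.8)·(-0.2) + (4.2)·(0.8) + (0.2)·(-1.2)) / 4 = 1.2/4 = 0.3
  s[W,W] = ((-1.2)·(-1.2) + (1.8)·(1.8) + (-0.2)·(-0.2) + (0.8)·(0.8) + (-1.2)·(-1.2)) / 4 = 6.8/4 = 1.7
  Sample standard deviations s_i = √(s[i,i]):
  s(U) = √(2.5) = 1.5811
  s(V) = √(6.2) = 2.49
  s(W) = √(1.7) = 1.3038

Step 3 — r_{ij} = s_{ij} / (s_i · s_j):
  r[U,U] = 1 (diagonal).
  r[U,V] = 0.5 / (1.5811 · 2.49) = 0.5 / 3.937 = 0.127
  r[U,W] = 2 / (1.5811 · 1.3038) = 2 / 2.0616 = 0.9701
  r[V,V] = 1 (diagonal).
  r[V,W] = 0.3 / (2.49 · 1.3038) = 0.3 / 3.2465 = 0.0924
  r[W,W] = 1 (diagonal).

R is symmetric with unit diagonal. Assembling:

R = [[1, 0.127, 0.9701],
 [0.127, 1, 0.0924],
 [0.9701, 0.0924, 1]]


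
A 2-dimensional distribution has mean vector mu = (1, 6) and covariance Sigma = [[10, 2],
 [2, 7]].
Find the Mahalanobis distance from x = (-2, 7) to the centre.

Step 1 — centre the observation: (x - mu) = (-3, 1).

Step 2 — invert Sigma. det(Sigma) = 10·7 - (2)² = 66.
  Sigma^{-1} = (1/det) · [[d, -b], [-b, a]] = [[0.1061, -0.0303],
 [-0.0303, 0.1515]].

Step 3 — form the quadratic (x - mu)^T · Sigma^{-1} · (x - mu):
  Sigma^{-1} · (x - mu) = (-0.3485, 0.2424).
  (x - mu)^T · [Sigma^{-1} · (x - mu)] = (-3)·(-0.3485) + (1)·(0.2424) = 1.2879.

Step 4 — take square root: d = √(1.2879) ≈ 1.1348.

d(x, mu) = √(1.2879) ≈ 1.1348


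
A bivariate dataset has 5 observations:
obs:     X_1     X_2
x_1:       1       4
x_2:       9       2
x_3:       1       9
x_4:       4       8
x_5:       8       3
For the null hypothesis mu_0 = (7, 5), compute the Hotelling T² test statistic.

Step 1 — sample mean vector:
  mean(X_1) = (1 + 9 + 1 + 4 + 8) / 5 = 23/5 = 4.6
  mean(X_2) = (4 + 2 + 9 + 8 + 3) / 5 = 26/5 = 5.2
  x̄ = (4.6, 5.2),  deviation x̄ - mu_0 = (4.6, 5.2) - (7, 5) = (-2.4, 0.2).

Step 2 — sample covariance matrix, S[i,j] = (1/(n-1)) · Σ_k (x_{k,i} - mean_i) · (x_{k,j} - mean_j), divisor n-1 = 4:
  S[X_1,X_1] = ((-3.6)·(-3.6) + (4.4)·(4.4) + (-3.6)·(-3.6) + (-0.6)·(-0.6) + (3.4)·(3.4)) / 4 = 57.2/4 = 14.3
  S[X_1,X_2] = ((-3.6)·(-1.2) + (4.4)·(-3.2) + (-3.6)·(3.8) + (-0.6)·(2.8) + (3.4)·(-2.2)) / 4 = -32.6/4 = -8.15
  S[X_2,X_2] = ((-1.2)·(-1.2) + (-3.2)·(-3.2) + (3.8)·(3.8) + (2.8)·(2.8) + (-2.2)·(-2.2)) / 4 = 38.8/4 = 9.7
  S = [[14.3, -8.15],
 [-8.15, 9.7]].

Step 3 — invert S. det(S) = 14.3·9.7 - (-8.15)² = 72.2875.
  S^{-1} = (1/det) · [[d, -b], [-b, a]] = [[0.1342, 0.1127],
 [0.1127, 0.1978]].

Step 4 — quadratic form (x̄ - mu_0)^T · S^{-1} · (x̄ - mu_0):
  S^{-1} · (x̄ - mu_0) = (-0.2995, -0.231),
  (x̄ - mu_0)^T · [...] = (-2.4)·(-0.2995) + (0.2)·(-0.231) = 0.6726.

Step 5 — scale by n: T² = 5 · 0.6726 = 3.363.

T² ≈ 3.363


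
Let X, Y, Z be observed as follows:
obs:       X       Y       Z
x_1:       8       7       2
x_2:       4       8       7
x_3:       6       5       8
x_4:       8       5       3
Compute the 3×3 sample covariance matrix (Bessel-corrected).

Step 1 — column means:
  mean(X) = (8 + 4 + 6 + 8) / 4 = 26/4 = 6.5
  mean(Y) = (7 + 8 + 5 + 5) / 4 = 25/4 = 6.25
  mean(Z) = (2 + 7 + 8 + 3) / 4 = 20/4 = 5

Step 2 — sample covariance S[i,j] = (1/(n-1)) · Σ_k (x_{k,i} - mean_i) · (x_{k,j} - mean_j), with n-1 = 3.
  S[X,X] = ((1.5)·(1.5) + (-2.5)·(-2.5) + (-0.5)·(-0.5) + (1.5)·(1.5)) / 3 = 11/3 = 3.6667
  S[X,Y] = ((1.5)·(0.75) + (-2.5)·(1.75) + (-0.5)·(-1.25) + (1.5)·(-1.25)) / 3 = -4.5/3 = -1.5
  S[X,Z] = ((1.5)·(-3) + (-2.5)·(2) + (-0.5)·(3) + (1.5)·(-2)) / 3 = -14/3 = -4.6667
  S[Y,Y] = ((0.75)·(0.75) + (1.75)·(1.75) + (-1.25)·(-1.25) + (-1.25)·(-1.25)) / 3 = 6.75/3 = 2.25
  S[Y,Z] = ((0.75)·(-3) + (1.75)·(2) + (-1.25)·(3) + (-1.25)·(-2)) / 3 = 0/3 = 0
  S[Z,Z] = ((-3)·(-3) + (2)·(2) + (3)·(3) + (-2)·(-2)) / 3 = 26/3 = 8.6667

S is symmetric (S[j,i] = S[i,j]). Assembling:

S = [[3.6667, -1.5, -4.6667],
 [-1.5, 2.25, 0],
 [-4.6667, 0, 8.6667]]


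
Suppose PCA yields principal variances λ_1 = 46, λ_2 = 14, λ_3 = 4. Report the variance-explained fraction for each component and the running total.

Step 1 — total variance = trace(Sigma) = Σ λ_i = 46 + 14 + 4 = 64.

Step 2 — fraction explained by component i = λ_i / Σ λ:
  PC1: 46/64 = 0.7188
  PC2: 14/64 = 0.2188
  PC3: 4/64 = 0.0625

Step 3 — cumulative fraction after k components = (λ_1 + ... + λ_k) / Σ λ:
  k = 1: 46/64 = 0.7188
  k = 2: (46 + 14)/64 = 60/64 = 0.9375
  k = 3: (46 + 14 + 4)/64 = 64/64 = 1

Summary (fraction, with percent):

explained: PC1 0.7188 (71.88%), PC2 0.2188 (21.88%), PC3 0.0625 (6.25%);  cumulative: 0.7188, 0.9375, 1


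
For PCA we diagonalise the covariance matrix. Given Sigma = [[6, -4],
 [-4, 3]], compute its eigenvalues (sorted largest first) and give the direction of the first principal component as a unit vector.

Step 1 — characteristic polynomial of 2×2 Sigma:
  det(Sigma - λI) = λ² - trace · λ + det = 0.
  trace = 6 + 3 = 9, det = 6·3 - (-4)² = 2.
Step 2 — discriminant:
  Δ = trace² - 4·det = 81 - 8 = 73.
Step 3 — eigenvalues:
  λ = (trace ± √Δ)/2 = (9 ± 8.544)/2,
  λ_1 = 8.772,  λ_2 = 0.228.

Step 4 — unit eigenvector for λ_1: solve (Sigma - λ_1 I)v = 0. First row:
  (6 - 8.772)·v_x + (-4)·v_y = 0, i.e. (-2.772)·v_x + (-4)·v_y = 0,
  so v ∝ (b, λ_1 - a) = (-4, 2.772); multiply by -1 so the first entry is positive: u = (4, -2.772).
  ||u|| = √((4)² + (-2.772)²) = √(23.684) ≈ 4.8666,
  v_1 = u/||u|| ≈ (0.8219, -0.5696) (||v_1|| = 1).

λ_1 = 8.772,  λ_2 = 0.228;  v_1 ≈ (0.8219, -0.5696)


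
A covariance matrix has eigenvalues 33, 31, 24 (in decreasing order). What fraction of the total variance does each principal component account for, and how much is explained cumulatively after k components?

Step 1 — total variance = trace(Sigma) = Σ λ_i = 33 + 31 + 24 = 88.

Step 2 — fraction explained by component i = λ_i / Σ λ:
  PC1: 33/88 = 0.375
  PC2: 31/88 = 0.3523
  PC3: 24/88 = 0.2727

Step 3 — cumulative fraction after k components = (λ_1 + ... + λ_k) / Σ λ:
  k = 1: 33/88 = 0.375
  k = 2: (33 + 31)/88 = 64/88 = 0.7273
  k = 3: (33 + 31 + 24)/88 = 88/88 = 1

Summary (fraction, with percent):

explained: PC1 0.375 (37.5%), PC2 0.3523 (35.23%), PC3 0.2727 (27.27%);  cumulative: 0.375, 0.7273, 1


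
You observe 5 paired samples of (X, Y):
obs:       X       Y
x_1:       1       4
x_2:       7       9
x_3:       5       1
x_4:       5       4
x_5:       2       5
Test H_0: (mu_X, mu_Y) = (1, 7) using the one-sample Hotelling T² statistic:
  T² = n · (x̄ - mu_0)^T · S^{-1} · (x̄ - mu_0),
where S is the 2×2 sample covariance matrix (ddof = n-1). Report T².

Step 1 — sample mean vector:
  mean(X) = (1 + 7 + 5 + 5 + 2) / 5 = 20/5 = 4
  mean(Y) = (4 + 9 + 1 + 4 + 5) / 5 = 23/5 = 4.6
  x̄ = (4, 4.6),  deviation x̄ - mu_0 = (4, 4.6) - (1, 7) = (3, -2.4).

Step 2 — sample covariance matrix, S[i,j] = (1/(n-1)) · Σ_k (x_{k,i} - mean_i) · (x_{k,j} - mean_j), divisor n-1 = 4:
  S[X,X] = ((-3)·(-3) + (3)·(3) + (1)·(1) + (1)·(1) + (-2)·(-2)) / 4 = 24/4 = 6
  S[X,Y] = ((-3)·(-0.6) + (3)·(4.4) + (1)·(-3.6) + (1)·(-0.6) + (-2)·(0.4)) / 4 = 10/4 = 2.5
  S[Y,Y] = ((-0.6)·(-0.6) + (4.4)·(4.4) + (-3.6)·(-3.6) + (-0.6)·(-0.6) + (0.4)·(0.4)) / 4 = 33.2/4 = 8.3
  S = [[6, 2.5],
 [2.5, 8.3]].

Step 3 — invert S. det(S) = 6·8.3 - (2.5)² = 43.55.
  S^{-1} = (1/det) · [[d, -b], [-b, a]] = [[0.1906, -0.0574],
 [-0.0574, 0.1378]].

Step 4 — quadratic form (x̄ - mu_0)^T · S^{-1} · (x̄ - mu_0):
  S^{-1} · (x̄ - mu_0) = (0.7095, -0.5029),
  (x̄ - mu_0)^T · [...] = (3)·(0.7095) + (-2.4)·(-0.5029) = 3.3355.

Step 5 — scale by n: T² = 5 · 3.3355 = 16.6774.

T² ≈ 16.6774


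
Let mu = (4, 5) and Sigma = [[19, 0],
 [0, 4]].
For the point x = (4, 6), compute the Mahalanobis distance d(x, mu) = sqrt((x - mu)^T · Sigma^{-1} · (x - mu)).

Step 1 — centre the observation: (x - mu) = (0, 1).

Step 2 — invert Sigma. det(Sigma) = 19·4 - (0)² = 76.
  Sigma^{-1} = (1/det) · [[d, -b], [-b, a]] = [[0.0526, 0],
 [0, 0.25]].

Step 3 — form the quadratic (x - mu)^T · Sigma^{-1} · (x - mu):
  Sigma^{-1} · (x - mu) = (0, 0.25).
  (x - mu)^T · [Sigma^{-1} · (x - mu)] = (0)·(0) + (1)·(0.25) = 0.25.

Step 4 — take square root: d = √(0.25) ≈ 0.5.

d(x, mu) = √(0.25) ≈ 0.5


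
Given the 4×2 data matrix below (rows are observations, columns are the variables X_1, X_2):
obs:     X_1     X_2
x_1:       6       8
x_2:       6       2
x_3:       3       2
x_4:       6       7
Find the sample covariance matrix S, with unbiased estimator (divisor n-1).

Step 1 — column means:
  mean(X_1) = (6 + 6 + 3 + 6) / 4 = 21/4 = 5.25
  mean(X_2) = (8 + 2 + 2 + 7) / 4 = 19/4 = 4.75

Step 2 — sample covariance S[i,j] = (1/(n-1)) · Σ_k (x_{k,i} - mean_i) · (x_{k,j} - mean_j), with n-1 = 3.
  S[X_1,X_1] = ((0.75)·(0.75) + (0.75)·(0.75) + (-2.25)·(-2.25) + (0.75)·(0.75)) / 3 = 6.75/3 = 2.25
  S[X_1,X_2] = ((0.75)·(3.25) + (0.75)·(-2.75) + (-2.25)·(-2.75) + (0.75)·(2.25)) / 3 = 8.25/3 = 2.75
  S[X_2,X_2] = ((3.25)·(3.25) + (-2.75)·(-2.75) + (-2.75)·(-2.75) + (2.25)·(2.25)) / 3 = 30.75/3 = 10.25

S is symmetric (S[j,i] = S[i,j]). Assembling:

S = [[2.25, 2.75],
 [2.75, 10.25]]


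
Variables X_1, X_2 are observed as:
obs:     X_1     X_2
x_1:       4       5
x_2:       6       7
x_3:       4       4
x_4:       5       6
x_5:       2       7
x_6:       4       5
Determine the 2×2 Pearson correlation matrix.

Step 1 — column means:
  mean(X_1) = (4 + 6 + 4 + 5 + 2 + 4) / 6 = 25/6 = 4.1667
  mean(X_2) = (5 + 7 + 4 + 6 + 7 + 5) / 6 = 34/6 = 5.6667

Step 2 — sample variances and covariances s[i,j] = (1/(n-1)) · Σ_k (x_{k,i} - mean_i) · (x_{k,j} - mean_j), with n-1 = 5:
  s[X_1,X_1] = ((-0.1667)·(-0.1667) + (1.8333)·(1.8333) + (-0.1667)·(-0.1667) + (0.8333)·(0.8333) + (-2.1667)·(-2.1667) + (-0.1667)·(-0.1667)) / 5 = 8.8333/5 = 1.7667
  s[X_1,X_2] = ((-0.1667)·(-0.6667) + (1.8333)·(1.3333) + (-0.1667)·(-1.6667) + (0.8333)·(0.3333) + (-2.1667)·(1.3333) + (-0.1667)·(-0.6667)) / 5 = 0.3333/5 = 0.0667
  s[X_2,X_2] = ((-0.6667)·(-0.6667) + (1.3333)·(1.3333) + (-1.6667)·(-1.6667) + (0.3333)·(0.3333) + (1.3333)·(1.3333) + (-0.6667)·(-0.6667)) / 5 = 7.3333/5 = 1.4667
  Sample standard deviations s_i = √(s[i,i]):
  s(X_1) = √(1.7667) = 1.3292
  s(X_2) = √(1.4667) = 1.2111

Step 3 — r_{ij} = s_{ij} / (s_i · s_j):
  r[X_1,X_1] = 1 (diagonal).
  r[X_1,X_2] = 0.0667 / (1.3292 · 1.2111) = 0.0667 / 1.6097 = 0.0414
  r[X_2,X_2] = 1 (diagonal).

R is symmetric with unit diagonal. Assembling:

R = [[1, 0.0414],
 [0.0414, 1]]


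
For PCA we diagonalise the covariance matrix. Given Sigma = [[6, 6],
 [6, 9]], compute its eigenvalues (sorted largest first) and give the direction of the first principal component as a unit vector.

Step 1 — characteristic polynomial of 2×2 Sigma:
  det(Sigma - λI) = λ² - trace · λ + det = 0.
  trace = 6 + 9 = 15, det = 6·9 - (6)² = 18.
Step 2 — discriminant:
  Δ = trace² - 4·det = 225 - 72 = 153.
Step 3 — eigenvalues:
  λ = (trace ± √Δ)/2 = (15 ± 12.3693)/2,
  λ_1 = 13.6847,  λ_2 = 1.3153.

Step 4 — unit eigenvector for λ_1: solve (Sigma - λ_1 I)v = 0. First row:
  (6 - 13.6847)·v_x + (6)·v_y = 0, i.e. (-7.6847)·v_x + (6)·v_y = 0,
  so v ∝ (b, λ_1 - a) = (6, 7.6847) = u.
  ||u|| = √((6)² + (7.6847)²) = √(95.054) ≈ 9.7496,
  v_1 = u/||u|| ≈ (0.6154, 0.7882) (||v_1|| = 1).

λ_1 = 13.6847,  λ_2 = 1.3153;  v_1 ≈ (0.6154, 0.7882)


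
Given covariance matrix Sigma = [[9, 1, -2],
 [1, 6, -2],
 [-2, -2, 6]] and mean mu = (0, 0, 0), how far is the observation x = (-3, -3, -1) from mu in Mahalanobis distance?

Step 1 — centre the observation: (x - mu) = (-3, -3, -1).

Step 2 — invert Sigma (cofactor / det for 3×3, or solve directly):
  Sigma^{-1} = [[0.1203, -0.0075, 0.0376],
 [-0.0075, 0.188, 0.0602],
 [0.0376, 0.0602, 0.1992]].

Step 3 — form the quadratic (x - mu)^T · Sigma^{-1} · (x - mu):
  Sigma^{-1} · (x - mu) = (-0.3759, -0.6015, -0.4925).
  (x - mu)^T · [Sigma^{-1} · (x - mu)] = (-3)·(-0.3759) + (-3)·(-0.6015) + (-1)·(-0.4925) = 3.4248.

Step 4 — take square root: d = √(3.4248) ≈ 1.8506.

d(x, mu) = √(3.4248) ≈ 1.8506


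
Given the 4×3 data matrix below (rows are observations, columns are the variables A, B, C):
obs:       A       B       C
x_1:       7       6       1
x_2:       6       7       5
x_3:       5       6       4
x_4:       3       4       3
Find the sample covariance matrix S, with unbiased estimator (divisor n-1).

Step 1 — column means:
  mean(A) = (7 + 6 + 5 + 3) / 4 = 21/4 = 5.25
  mean(B) = (6 + 7 + 6 + 4) / 4 = 23/4 = 5.75
  mean(C) = (1 + 5 + 4 + 3) / 4 = 13/4 = 3.25

Step 2 — sample covariance S[i,j] = (1/(n-1)) · Σ_k (x_{k,i} - mean_i) · (x_{k,j} - mean_j), with n-1 = 3.
  S[A,A] = ((1.75)·(1.75) + (0.75)·(0.75) + (-0.25)·(-0.25) + (-2.25)·(-2.25)) / 3 = 8.75/3 = 2.9167
  S[A,B] = ((1.75)·(0.25) + (0.75)·(1.25) + (-0.25)·(0.25) + (-2.25)·(-1.75)) / 3 = 5.25/3 = 1.75
  S[A,C] = ((1.75)·(-2.25) + (0.75)·(1.75) + (-0.25)·(0.75) + (-2.25)·(-0.25)) / 3 = -2.25/3 = -0.75
  S[B,B] = ((0.25)·(0.25) + (1.25)·(1.25) + (0.25)·(0.25) + (-1.75)·(-1.75)) / 3 = 4.75/3 = 1.5833
  S[B,C] = ((0.25)·(-2.25) + (1.25)·(1.75) + (0.25)·(0.75) + (-1.75)·(-0.25)) / 3 = 2.25/3 = 0.75
  S[C,C] = ((-2.25)·(-2.25) + (1.75)·(1.75) + (0.75)·(0.75) + (-0.25)·(-0.25)) / 3 = 8.75/3 = 2.9167

S is symmetric (S[j,i] = S[i,j]). Assembling:

S = [[2.9167, 1.75, -0.75],
 [1.75, 1.5833, 0.75],
 [-0.75, 0.75, 2.9167]]


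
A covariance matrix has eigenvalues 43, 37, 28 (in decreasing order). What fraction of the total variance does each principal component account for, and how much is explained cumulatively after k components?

Step 1 — total variance = trace(Sigma) = Σ λ_i = 43 + 37 + 28 = 108.

Step 2 — fraction explained by component i = λ_i / Σ λ:
  PC1: 43/108 = 0.3981
  PC2: 37/108 = 0.3426
  PC3: 28/108 = 0.2593

Step 3 — cumulative fraction after k components = (λ_1 + ... + λ_k) / Σ λ:
  k = 1: 43/108 = 0.3981
  k = 2: (43 + 37)/108 = 80/108 = 0.7407
  k = 3: (43 + 37 + 28)/108 = 108/108 = 1

Summary (fraction, with percent):

explained: PC1 0.3981 (39.81%), PC2 0.3426 (34.26%), PC3 0.2593 (25.93%);  cumulative: 0.3981, 0.7407, 1


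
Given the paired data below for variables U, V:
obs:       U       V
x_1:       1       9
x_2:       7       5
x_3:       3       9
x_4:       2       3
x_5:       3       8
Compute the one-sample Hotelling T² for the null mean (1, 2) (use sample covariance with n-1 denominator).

Step 1 — sample mean vector:
  mean(U) = (1 + 7 + 3 + 2 + 3) / 5 = 16/5 = 3.2
  mean(V) = (9 + 5 + 9 + 3 + 8) / 5 = 34/5 = 6.8
  x̄ = (3.2, 6.8),  deviation x̄ - mu_0 = (3.2, 6.8) - (1, 2) = (2.2, 4.8).

Step 2 — sample covariance matrix, S[i,j] = (1/(n-1)) · Σ_k (x_{k,i} - mean_i) · (x_{k,j} - mean_j), divisor n-1 = 4:
  S[U,U] = ((-2.2)·(-2.2) + (3.8)·(3.8) + (-0.2)·(-0.2) + (-1.2)·(-1.2) + (-0.2)·(-0.2)) / 4 = 20.8/4 = 5.2
  S[U,V] = ((-2.2)·(2.2) + (3.8)·(-1.8) + (-0.2)·(2.2) + (-1.2)·(-3.8) + (-0.2)·(1.2)) / 4 = -7.8/4 = -1.95
  S[V,V] = ((2.2)·(2.2) + (-1.8)·(-1.8) + (2.2)·(2.2) + (-3.8)·(-3.8) + (1.2)·(1.2)) / 4 = 28.8/4 = 7.2
  S = [[5.2, -1.95],
 [-1.95, 7.2]].

Step 3 — invert S. det(S) = 5.2·7.2 - (-1.95)² = 33.6375.
  S^{-1} = (1/det) · [[d, -b], [-b, a]] = [[0.214, 0.058],
 [0.058, 0.1546]].

Step 4 — quadratic form (x̄ - mu_0)^T · S^{-1} · (x̄ - mu_0):
  S^{-1} · (x̄ - mu_0) = (0.7492, 0.8696),
  (x̄ - mu_0)^T · [...] = (2.2)·(0.7492) + (4.8)·(0.8696) = 5.8221.

Step 5 — scale by n: T² = 5 · 5.8221 = 29.1104.

T² ≈ 29.1104
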